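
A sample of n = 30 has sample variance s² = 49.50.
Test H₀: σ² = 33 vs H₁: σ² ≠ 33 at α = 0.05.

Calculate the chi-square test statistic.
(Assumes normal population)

Answer: χ² = 43.5000, fail to reject H₀

Derivation:
df = n - 1 = 29
χ² = (n-1)s²/σ₀² = 29×49.50/33 = 43.5000
Critical values: χ²_{0.975,29} = 16.047, χ²_{0.025,29} = 45.722
Rejection region: χ² < 16.047 or χ² > 45.722
Decision: fail to reject H₀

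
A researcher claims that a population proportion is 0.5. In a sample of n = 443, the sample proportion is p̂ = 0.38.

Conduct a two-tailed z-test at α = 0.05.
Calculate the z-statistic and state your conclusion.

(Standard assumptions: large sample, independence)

Answer: z = -5.0514, reject H₀

Derivation:
H₀: p = 0.5, H₁: p ≠ 0.5
Standard error: SE = √(p₀(1-p₀)/n) = √(0.5×0.5/443) = 0.023756
z-statistic: z = (p̂ - p₀)/SE = (0.38 - 0.5)/0.023756 = -5.0514
Critical value: z_0.025 = ±1.960
p-value < 0.0001
Decision: reject H₀ at α = 0.05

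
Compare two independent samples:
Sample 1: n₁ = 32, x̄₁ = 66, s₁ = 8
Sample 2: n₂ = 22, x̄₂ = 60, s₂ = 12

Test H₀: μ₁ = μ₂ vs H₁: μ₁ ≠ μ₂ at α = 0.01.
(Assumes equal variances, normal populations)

Answer: t = 2.2076, fail to reject H₀

Derivation:
Pooled variance: s²_p = [31×8² + 21×12²]/(52) = 96.3077
s_p = 9.8136
SE = s_p×√(1/n₁ + 1/n₂) = 9.8136×√(1/32 + 1/22) = 2.7179
t = (x̄₁ - x̄₂)/SE = (66 - 60)/2.7179 = 2.2076
df = 52, t-critical = ±2.674
Decision: fail to reject H₀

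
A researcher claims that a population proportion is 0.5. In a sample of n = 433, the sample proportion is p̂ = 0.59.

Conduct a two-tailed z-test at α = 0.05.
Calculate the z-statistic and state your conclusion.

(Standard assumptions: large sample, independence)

H₀: p = 0.5, H₁: p ≠ 0.5
Standard error: SE = √(p₀(1-p₀)/n) = √(0.5×0.5/433) = 0.024028
z-statistic: z = (p̂ - p₀)/SE = (0.59 - 0.5)/0.024028 = 3.7456
Critical value: z_0.025 = ±1.960
p-value = 0.0002
Decision: reject H₀ at α = 0.05

Answer: z = 3.7456, reject H₀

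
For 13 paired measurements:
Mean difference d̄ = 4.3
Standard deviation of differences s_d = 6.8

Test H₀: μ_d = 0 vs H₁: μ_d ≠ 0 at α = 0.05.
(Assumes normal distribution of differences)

df = n - 1 = 12
SE = s_d/√n = 6.8/√13 = 1.8860
t = d̄/SE = 4.3/1.8860 = 2.2800
Critical value: t_{0.025,12} = ±2.179
p-value ≈ 0.0417
Decision: reject H₀

Answer: t = 2.2800, reject H₀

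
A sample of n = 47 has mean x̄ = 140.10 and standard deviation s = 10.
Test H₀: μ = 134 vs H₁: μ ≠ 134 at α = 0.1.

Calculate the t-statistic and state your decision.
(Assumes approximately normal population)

Answer: t = 4.1821, reject H₀

Derivation:
df = n - 1 = 46
SE = s/√n = 10/√47 = 1.4586
t = (x̄ - μ₀)/SE = (140.10 - 134)/1.4586 = 4.1821
Critical value: t_{0.05,46} = ±1.679
p-value ≈ 0.0001
Decision: reject H₀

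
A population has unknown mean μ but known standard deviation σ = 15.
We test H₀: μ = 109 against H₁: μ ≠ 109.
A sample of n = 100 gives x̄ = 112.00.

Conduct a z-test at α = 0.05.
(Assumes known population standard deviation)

Answer: z = 2.0000, reject H₀

Derivation:
Standard error: SE = σ/√n = 15/√100 = 1.5000
z-statistic: z = (x̄ - μ₀)/SE = (112.00 - 109)/1.5000 = 2.0000
Critical value: ±1.960
p-value = 0.0455
Decision: reject H₀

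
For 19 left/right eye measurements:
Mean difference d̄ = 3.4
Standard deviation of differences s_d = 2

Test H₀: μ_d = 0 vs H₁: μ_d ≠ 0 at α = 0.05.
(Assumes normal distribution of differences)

Answer: t = 7.4106, reject H₀

Derivation:
df = n - 1 = 18
SE = s_d/√n = 2/√19 = 0.4588
t = d̄/SE = 3.4/0.4588 = 7.4106
Critical value: t_{0.025,18} = ±2.101
p-value < 0.0001
Decision: reject H₀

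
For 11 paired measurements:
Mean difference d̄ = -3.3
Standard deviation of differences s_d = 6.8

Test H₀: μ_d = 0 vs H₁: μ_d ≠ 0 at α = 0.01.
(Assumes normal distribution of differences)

df = n - 1 = 10
SE = s_d/√n = 6.8/√11 = 2.0503
t = d̄/SE = -3.3/2.0503 = -1.6095
Critical value: t_{0.005,10} = ±3.169
p-value ≈ 0.1386
Decision: fail to reject H₀

Answer: t = -1.6095, fail to reject H₀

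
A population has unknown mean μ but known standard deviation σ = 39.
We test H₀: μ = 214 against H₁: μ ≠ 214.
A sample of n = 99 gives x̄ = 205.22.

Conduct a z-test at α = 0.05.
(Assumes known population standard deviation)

Standard error: SE = σ/√n = 39/√99 = 3.9196
z-statistic: z = (x̄ - μ₀)/SE = (205.22 - 214)/3.9196 = -2.2400
Critical value: ±1.960
p-value = 0.0251
Decision: reject H₀

Answer: z = -2.2400, reject H₀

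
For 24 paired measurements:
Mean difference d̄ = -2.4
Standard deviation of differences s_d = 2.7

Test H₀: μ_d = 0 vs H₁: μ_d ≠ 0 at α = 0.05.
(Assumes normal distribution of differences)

Answer: t = -4.3549, reject H₀

Derivation:
df = n - 1 = 23
SE = s_d/√n = 2.7/√24 = 0.5511
t = d̄/SE = -2.4/0.5511 = -4.3549
Critical value: t_{0.025,23} = ±2.069
p-value ≈ 0.0002
Decision: reject H₀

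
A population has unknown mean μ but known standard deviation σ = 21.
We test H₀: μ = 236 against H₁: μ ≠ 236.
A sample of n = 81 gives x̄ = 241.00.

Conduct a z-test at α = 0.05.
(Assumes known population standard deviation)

Answer: z = 2.1429, reject H₀

Derivation:
Standard error: SE = σ/√n = 21/√81 = 2.3333
z-statistic: z = (x̄ - μ₀)/SE = (241.00 - 236)/2.3333 = 2.1429
Critical value: ±1.960
p-value = 0.0321
Decision: reject H₀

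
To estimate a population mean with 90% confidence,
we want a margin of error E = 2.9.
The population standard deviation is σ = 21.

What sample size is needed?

z_0.05 = 1.645
n = (z×σ/E)² = (1.645×21/2.9)²
n = 141.8974
Round up: n = 142

Answer: n = 142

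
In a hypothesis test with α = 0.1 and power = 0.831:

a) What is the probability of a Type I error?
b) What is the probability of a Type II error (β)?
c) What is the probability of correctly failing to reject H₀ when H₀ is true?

a) Type I error probability = α = 0.1
b) Power = P(reject H₀ | H₁ true) = 1 - β = 0.831, so Type II error probability = β = 1 - Power = 0.169
c) P(fail to reject H₀ | H₀ true) = 1 - α = 0.9

Answer: a) 0.1, b) 0.169, c) 0.9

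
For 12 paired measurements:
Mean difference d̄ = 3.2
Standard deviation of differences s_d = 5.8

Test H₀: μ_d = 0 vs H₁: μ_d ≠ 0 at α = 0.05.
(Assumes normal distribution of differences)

df = n - 1 = 11
SE = s_d/√n = 5.8/√12 = 1.6743
t = d̄/SE = 3.2/1.6743 = 1.9112
Critical value: t_{0.025,11} = ±2.201
p-value ≈ 0.0824
Decision: fail to reject H₀

Answer: t = 1.9112, fail to reject H₀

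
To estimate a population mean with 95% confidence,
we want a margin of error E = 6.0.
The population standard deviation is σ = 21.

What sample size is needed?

Answer: n = 48

Derivation:
z_0.025 = 1.960
n = (z×σ/E)² = (1.960×21/6.0)²
n = 47.0596
Round up: n = 48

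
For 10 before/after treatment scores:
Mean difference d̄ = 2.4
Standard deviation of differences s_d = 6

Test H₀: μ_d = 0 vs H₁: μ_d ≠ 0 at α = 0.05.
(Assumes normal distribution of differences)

df = n - 1 = 9
SE = s_d/√n = 6/√10 = 1.8974
t = d̄/SE = 2.4/1.8974 = 1.2649
Critical value: t_{0.025,9} = ±2.262
p-value ≈ 0.2377
Decision: fail to reject H₀

Answer: t = 1.2649, fail to reject H₀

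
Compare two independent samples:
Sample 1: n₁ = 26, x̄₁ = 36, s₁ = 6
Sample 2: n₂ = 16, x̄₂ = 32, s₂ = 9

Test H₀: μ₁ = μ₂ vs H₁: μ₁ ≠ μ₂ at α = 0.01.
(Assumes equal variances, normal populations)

Pooled variance: s²_p = [25×6² + 15×9²]/(40) = 52.8750
s_p = 7.2715
SE = s_p×√(1/n₁ + 1/n₂) = 7.2715×√(1/26 + 1/16) = 2.3105
t = (x̄₁ - x̄₂)/SE = (36 - 32)/2.3105 = 1.7312
df = 40, t-critical = ±2.704
Decision: fail to reject H₀

Answer: t = 1.7312, fail to reject H₀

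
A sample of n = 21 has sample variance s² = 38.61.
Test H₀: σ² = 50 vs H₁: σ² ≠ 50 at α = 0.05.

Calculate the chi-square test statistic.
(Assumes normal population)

df = n - 1 = 20
χ² = (n-1)s²/σ₀² = 20×38.61/50 = 15.4440
Critical values: χ²_{0.975,20} = 9.591, χ²_{0.025,20} = 34.170
Rejection region: χ² < 9.591 or χ² > 34.170
Decision: fail to reject H₀

Answer: χ² = 15.4440, fail to reject H₀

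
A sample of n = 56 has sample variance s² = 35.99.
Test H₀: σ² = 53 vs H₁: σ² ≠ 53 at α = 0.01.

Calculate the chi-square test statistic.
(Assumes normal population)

Answer: χ² = 37.3481, fail to reject H₀

Derivation:
df = n - 1 = 55
χ² = (n-1)s²/σ₀² = 55×35.99/53 = 37.3481
Critical values: χ²_{0.995,55} = 31.735, χ²_{0.005,55} = 85.749
Rejection region: χ² < 31.735 or χ² > 85.749
Decision: fail to reject H₀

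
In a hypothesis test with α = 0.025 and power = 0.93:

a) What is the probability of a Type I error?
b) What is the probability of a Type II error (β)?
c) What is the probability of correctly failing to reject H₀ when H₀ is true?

Answer: a) 0.025, b) 0.07, c) 0.975

Derivation:
a) Type I error probability = α = 0.025
b) Power = P(reject H₀ | H₁ true) = 1 - β = 0.93, so Type II error probability = β = 1 - Power = 0.07
c) P(fail to reject H₀ | H₀ true) = 1 - α = 0.975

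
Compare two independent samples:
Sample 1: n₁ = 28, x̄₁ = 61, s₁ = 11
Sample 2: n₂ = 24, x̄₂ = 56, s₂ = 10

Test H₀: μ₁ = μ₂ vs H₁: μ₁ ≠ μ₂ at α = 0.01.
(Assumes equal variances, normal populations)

Answer: t = 1.7035, fail to reject H₀

Derivation:
Pooled variance: s²_p = [27×11² + 23×10²]/(50) = 111.3400
s_p = 10.5518
SE = s_p×√(1/n₁ + 1/n₂) = 10.5518×√(1/28 + 1/24) = 2.9352
t = (x̄₁ - x̄₂)/SE = (61 - 56)/2.9352 = 1.7035
df = 50, t-critical = ±2.678
Decision: fail to reject H₀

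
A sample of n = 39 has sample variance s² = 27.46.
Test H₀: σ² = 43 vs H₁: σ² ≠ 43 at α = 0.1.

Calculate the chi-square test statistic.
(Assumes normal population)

df = n - 1 = 38
χ² = (n-1)s²/σ₀² = 38×27.46/43 = 24.2670
Critical values: χ²_{0.95,38} = 24.884, χ²_{0.05,38} = 53.384
Rejection region: χ² < 24.884 or χ² > 53.384
Decision: reject H₀

Answer: χ² = 24.2670, reject H₀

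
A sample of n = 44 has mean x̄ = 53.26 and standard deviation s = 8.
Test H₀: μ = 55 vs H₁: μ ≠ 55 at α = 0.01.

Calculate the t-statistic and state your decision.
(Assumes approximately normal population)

Answer: t = -1.4428, fail to reject H₀

Derivation:
df = n - 1 = 43
SE = s/√n = 8/√44 = 1.2060
t = (x̄ - μ₀)/SE = (53.26 - 55)/1.2060 = -1.4428
Critical value: t_{0.005,43} = ±2.695
p-value ≈ 0.1563
Decision: fail to reject H₀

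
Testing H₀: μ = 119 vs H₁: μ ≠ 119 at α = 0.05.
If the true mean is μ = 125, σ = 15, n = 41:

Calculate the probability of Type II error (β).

SE = σ/√n = 15/√41 = 2.3426
Critical values: μ₀ ± z_0.025×SE = 119 ± 1.960×2.3426
Acceptance region: (114.4085, 123.5915)
Under H₁ (μ = 125): z_high = (123.5915 - 125)/2.3426 = -0.6013, z_low = (114.4085 - 125)/2.3426 = -4.5213
β = P(not reject | H₁) = Φ(-0.6013) - Φ(-4.5213) ≈ 0.2738

Answer: β ≈ 0.2738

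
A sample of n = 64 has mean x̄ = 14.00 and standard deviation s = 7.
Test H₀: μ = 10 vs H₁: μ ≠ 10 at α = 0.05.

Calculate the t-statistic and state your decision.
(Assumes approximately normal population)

Answer: t = 4.5714, reject H₀

Derivation:
df = n - 1 = 63
SE = s/√n = 7/√64 = 0.8750
t = (x̄ - μ₀)/SE = (14.00 - 10)/0.8750 = 4.5714
Critical value: t_{0.025,63} = ±1.998
p-value < 0.0001
Decision: reject H₀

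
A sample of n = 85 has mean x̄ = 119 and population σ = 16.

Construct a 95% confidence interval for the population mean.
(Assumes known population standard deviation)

Confidence level: 95%, α = 0.05
z_0.025 = 1.960
SE = σ/√n = 16/√85 = 1.7354
Margin of error = 1.960 × 1.7354 = 3.4014
CI: x̄ ± margin = 119 ± 3.4014
CI: (115.5986, 122.4014)

Answer: (115.5986, 122.4014)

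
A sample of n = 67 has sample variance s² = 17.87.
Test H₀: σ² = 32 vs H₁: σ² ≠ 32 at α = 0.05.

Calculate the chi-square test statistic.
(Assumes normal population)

Answer: χ² = 36.8569, reject H₀

Derivation:
df = n - 1 = 66
χ² = (n-1)s²/σ₀² = 66×17.87/32 = 36.8569
Critical values: χ²_{0.975,66} = 45.431, χ²_{0.025,66} = 90.349
Rejection region: χ² < 45.431 or χ² > 90.349
Decision: reject H₀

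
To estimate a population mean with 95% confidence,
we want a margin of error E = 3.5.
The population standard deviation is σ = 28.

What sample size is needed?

Answer: n = 246

Derivation:
z_0.025 = 1.960
n = (z×σ/E)² = (1.960×28/3.5)²
n = 245.8624
Round up: n = 246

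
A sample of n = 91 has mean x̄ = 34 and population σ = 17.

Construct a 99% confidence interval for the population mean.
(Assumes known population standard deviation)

Answer: (29.4093, 38.5907)

Derivation:
Confidence level: 99%, α = 0.01
z_0.005 = 2.576
SE = σ/√n = 17/√91 = 1.7821
Margin of error = 2.576 × 1.7821 = 4.5907
CI: x̄ ± margin = 34 ± 4.5907
CI: (29.4093, 38.5907)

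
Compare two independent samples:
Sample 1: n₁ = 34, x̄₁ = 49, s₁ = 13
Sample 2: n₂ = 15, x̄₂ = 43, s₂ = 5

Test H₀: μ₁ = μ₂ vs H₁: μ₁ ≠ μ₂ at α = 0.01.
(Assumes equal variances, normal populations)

Pooled variance: s²_p = [33×13² + 14×5²]/(47) = 126.1064
s_p = 11.2297
SE = s_p×√(1/n₁ + 1/n₂) = 11.2297×√(1/34 + 1/15) = 3.4808
t = (x̄₁ - x̄₂)/SE = (49 - 43)/3.4808 = 1.7237
df = 47, t-critical = ±2.685
Decision: fail to reject H₀

Answer: t = 1.7237, fail to reject H₀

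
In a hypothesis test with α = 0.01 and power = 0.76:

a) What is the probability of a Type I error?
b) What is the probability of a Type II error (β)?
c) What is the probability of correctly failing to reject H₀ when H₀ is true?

Answer: a) 0.01, b) 0.24, c) 0.99

Derivation:
a) Type I error probability = α = 0.01
b) Power = P(reject H₀ | H₁ true) = 1 - β = 0.76, so Type II error probability = β = 1 - Power = 0.24
c) P(fail to reject H₀ | H₀ true) = 1 - α = 0.99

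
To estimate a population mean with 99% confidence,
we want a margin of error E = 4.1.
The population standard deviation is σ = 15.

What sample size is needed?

Answer: n = 89

Derivation:
z_0.005 = 2.576
n = (z×σ/E)² = (2.576×15/4.1)²
n = 88.8191
Round up: n = 89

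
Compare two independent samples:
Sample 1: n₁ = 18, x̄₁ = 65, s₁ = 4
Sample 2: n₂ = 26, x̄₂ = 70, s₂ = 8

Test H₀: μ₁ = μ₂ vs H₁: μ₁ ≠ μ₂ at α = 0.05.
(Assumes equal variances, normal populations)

Answer: t = -2.4425, reject H₀

Derivation:
Pooled variance: s²_p = [17×4² + 25×8²]/(42) = 44.5714
s_p = 6.6762
SE = s_p×√(1/n₁ + 1/n₂) = 6.6762×√(1/18 + 1/26) = 2.0471
t = (x̄₁ - x̄₂)/SE = (65 - 70)/2.0471 = -2.4425
df = 42, t-critical = ±2.018
Decision: reject H₀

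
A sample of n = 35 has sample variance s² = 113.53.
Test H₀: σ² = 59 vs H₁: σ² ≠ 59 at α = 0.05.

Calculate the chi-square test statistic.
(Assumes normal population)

Answer: χ² = 65.4241, reject H₀

Derivation:
df = n - 1 = 34
χ² = (n-1)s²/σ₀² = 34×113.53/59 = 65.4241
Critical values: χ²_{0.975,34} = 19.806, χ²_{0.025,34} = 51.966
Rejection region: χ² < 19.806 or χ² > 51.966
Decision: reject H₀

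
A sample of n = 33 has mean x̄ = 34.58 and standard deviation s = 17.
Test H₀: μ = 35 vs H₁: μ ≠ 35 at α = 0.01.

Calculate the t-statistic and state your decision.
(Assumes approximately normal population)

Answer: t = -0.1419, fail to reject H₀

Derivation:
df = n - 1 = 32
SE = s/√n = 17/√33 = 2.9593
t = (x̄ - μ₀)/SE = (34.58 - 35)/2.9593 = -0.1419
Critical value: t_{0.005,32} = ±2.738
p-value ≈ 0.8880
Decision: fail to reject H₀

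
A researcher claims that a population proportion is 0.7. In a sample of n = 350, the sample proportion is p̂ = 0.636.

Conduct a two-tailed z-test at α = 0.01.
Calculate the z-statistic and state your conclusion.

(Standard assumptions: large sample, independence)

H₀: p = 0.7, H₁: p ≠ 0.7
Standard error: SE = √(p₀(1-p₀)/n) = √(0.7×0.3/350) = 0.024495
z-statistic: z = (p̂ - p₀)/SE = (0.636 - 0.7)/0.024495 = -2.6128
Critical value: z_0.005 = ±2.576
p-value = 0.0090
Decision: reject H₀ at α = 0.01

Answer: z = -2.6128, reject H₀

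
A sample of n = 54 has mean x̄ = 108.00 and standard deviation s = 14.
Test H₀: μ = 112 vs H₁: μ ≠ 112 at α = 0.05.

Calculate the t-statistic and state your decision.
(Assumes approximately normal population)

df = n - 1 = 53
SE = s/√n = 14/√54 = 1.9052
t = (x̄ - μ₀)/SE = (108.00 - 112)/1.9052 = -2.0995
Critical value: t_{0.025,53} = ±2.006
p-value ≈ 0.0406
Decision: reject H₀

Answer: t = -2.0995, reject H₀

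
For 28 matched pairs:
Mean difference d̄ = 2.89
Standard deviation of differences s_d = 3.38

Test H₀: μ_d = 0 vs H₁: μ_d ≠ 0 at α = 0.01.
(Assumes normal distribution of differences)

Answer: t = 4.5241, reject H₀

Derivation:
df = n - 1 = 27
SE = s_d/√n = 3.38/√28 = 0.6388
t = d̄/SE = 2.89/0.6388 = 4.5241
Critical value: t_{0.005,27} = ±2.771
p-value ≈ 0.0001
Decision: reject H₀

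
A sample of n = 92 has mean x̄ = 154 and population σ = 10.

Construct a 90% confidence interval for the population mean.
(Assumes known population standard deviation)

Confidence level: 90%, α = 0.1
z_0.05 = 1.645
SE = σ/√n = 10/√92 = 1.0426
Margin of error = 1.645 × 1.0426 = 1.7151
CI: x̄ ± margin = 154 ± 1.7151
CI: (152.2849, 155.7151)

Answer: (152.2849, 155.7151)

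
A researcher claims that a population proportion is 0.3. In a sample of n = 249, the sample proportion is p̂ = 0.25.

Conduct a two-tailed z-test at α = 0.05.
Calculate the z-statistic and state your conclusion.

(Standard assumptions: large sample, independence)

H₀: p = 0.3, H₁: p ≠ 0.3
Standard error: SE = √(p₀(1-p₀)/n) = √(0.3×0.7/249) = 0.029041
z-statistic: z = (p̂ - p₀)/SE = (0.25 - 0.3)/0.029041 = -1.7217
Critical value: z_0.025 = ±1.960
p-value = 0.0851
Decision: fail to reject H₀ at α = 0.05

Answer: z = -1.7217, fail to reject H₀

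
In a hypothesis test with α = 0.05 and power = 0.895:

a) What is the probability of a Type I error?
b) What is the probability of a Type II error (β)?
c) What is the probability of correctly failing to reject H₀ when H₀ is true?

Answer: a) 0.05, b) 0.105, c) 0.95

Derivation:
a) Type I error probability = α = 0.05
b) Power = P(reject H₀ | H₁ true) = 1 - β = 0.895, so Type II error probability = β = 1 - Power = 0.105
c) P(fail to reject H₀ | H₀ true) = 1 - α = 0.95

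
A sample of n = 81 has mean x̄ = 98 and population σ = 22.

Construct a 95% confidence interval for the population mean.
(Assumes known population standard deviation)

Answer: (93.2090, 102.7910)

Derivation:
Confidence level: 95%, α = 0.05
z_0.025 = 1.960
SE = σ/√n = 22/√81 = 2.4444
Margin of error = 1.960 × 2.4444 = 4.7910
CI: x̄ ± margin = 98 ± 4.7910
CI: (93.2090, 102.7910)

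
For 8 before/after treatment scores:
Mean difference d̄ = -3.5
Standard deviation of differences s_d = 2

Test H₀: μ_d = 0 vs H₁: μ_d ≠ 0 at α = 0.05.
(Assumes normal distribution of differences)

Answer: t = -4.9498, reject H₀

Derivation:
df = n - 1 = 7
SE = s_d/√n = 2/√8 = 0.7071
t = d̄/SE = -3.5/0.7071 = -4.9498
Critical value: t_{0.025,7} = ±2.365
p-value ≈ 0.0017
Decision: reject H₀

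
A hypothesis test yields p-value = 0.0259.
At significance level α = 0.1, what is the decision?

Compare p-value to α:
0.0259 < 0.1
Decision: reject H₀

Answer: reject H₀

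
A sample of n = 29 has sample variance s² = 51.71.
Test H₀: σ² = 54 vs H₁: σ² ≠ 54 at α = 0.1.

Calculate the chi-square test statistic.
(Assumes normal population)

Answer: χ² = 26.8126, fail to reject H₀

Derivation:
df = n - 1 = 28
χ² = (n-1)s²/σ₀² = 28×51.71/54 = 26.8126
Critical values: χ²_{0.95,28} = 16.928, χ²_{0.05,28} = 41.337
Rejection region: χ² < 16.928 or χ² > 41.337
Decision: fail to reject H₀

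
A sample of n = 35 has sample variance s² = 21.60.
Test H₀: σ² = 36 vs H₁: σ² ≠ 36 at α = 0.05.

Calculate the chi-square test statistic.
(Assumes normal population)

Answer: χ² = 20.4000, fail to reject H₀

Derivation:
df = n - 1 = 34
χ² = (n-1)s²/σ₀² = 34×21.60/36 = 20.4000
Critical values: χ²_{0.975,34} = 19.806, χ²_{0.025,34} = 51.966
Rejection region: χ² < 19.806 or χ² > 51.966
Decision: fail to reject H₀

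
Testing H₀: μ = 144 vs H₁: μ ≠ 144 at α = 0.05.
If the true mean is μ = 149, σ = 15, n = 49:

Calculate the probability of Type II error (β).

SE = σ/√n = 15/√49 = 2.1429
Critical values: μ₀ ± z_0.025×SE = 144 ± 1.960×2.1429
Acceptance region: (139.7999, 148.2001)
Under H₁ (μ = 149): z_high = (148.2001 - 149)/2.1429 = -0.3733, z_low = (139.7999 - 149)/2.1429 = -4.2933
β = P(not reject | H₁) = Φ(-0.3733) - Φ(-4.2933) ≈ 0.3545

Answer: β ≈ 0.3545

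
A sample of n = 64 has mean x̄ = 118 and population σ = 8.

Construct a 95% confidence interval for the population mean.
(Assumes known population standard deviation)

Confidence level: 95%, α = 0.05
z_0.025 = 1.960
SE = σ/√n = 8/√64 = 1.0000
Margin of error = 1.960 × 1.0000 = 1.9600
CI: x̄ ± margin = 118 ± 1.9600
CI: (116.0400, 119.9600)

Answer: (116.0400, 119.9600)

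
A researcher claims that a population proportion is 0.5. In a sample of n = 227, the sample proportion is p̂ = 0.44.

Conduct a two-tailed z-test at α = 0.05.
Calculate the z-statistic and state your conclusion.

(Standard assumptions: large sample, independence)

H₀: p = 0.5, H₁: p ≠ 0.5
Standard error: SE = √(p₀(1-p₀)/n) = √(0.5×0.5/227) = 0.033186
z-statistic: z = (p̂ - p₀)/SE = (0.44 - 0.5)/0.033186 = -1.8080
Critical value: z_0.025 = ±1.960
p-value = 0.0706
Decision: fail to reject H₀ at α = 0.05

Answer: z = -1.8080, fail to reject H₀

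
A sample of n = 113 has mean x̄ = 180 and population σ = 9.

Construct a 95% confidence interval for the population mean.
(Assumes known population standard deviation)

Answer: (178.3407, 181.6593)

Derivation:
Confidence level: 95%, α = 0.05
z_0.025 = 1.960
SE = σ/√n = 9/√113 = 0.8466
Margin of error = 1.960 × 0.8466 = 1.6593
CI: x̄ ± margin = 180 ± 1.6593
CI: (178.3407, 181.6593)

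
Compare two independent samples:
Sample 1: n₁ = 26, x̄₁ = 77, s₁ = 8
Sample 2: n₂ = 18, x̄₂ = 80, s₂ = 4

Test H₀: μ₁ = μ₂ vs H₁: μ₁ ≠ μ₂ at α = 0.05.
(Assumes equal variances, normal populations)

Answer: t = -1.4655, fail to reject H₀

Derivation:
Pooled variance: s²_p = [25×8² + 17×4²]/(42) = 44.5714
s_p = 6.6762
SE = s_p×√(1/n₁ + 1/n₂) = 6.6762×√(1/26 + 1/18) = 2.0471
t = (x̄₁ - x̄₂)/SE = (77 - 80)/2.0471 = -1.4655
df = 42, t-critical = ±2.018
Decision: fail to reject H₀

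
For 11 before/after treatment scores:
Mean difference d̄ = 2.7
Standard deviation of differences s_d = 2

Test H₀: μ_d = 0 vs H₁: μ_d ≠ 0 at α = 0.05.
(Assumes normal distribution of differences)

df = n - 1 = 10
SE = s_d/√n = 2/√11 = 0.6030
t = d̄/SE = 2.7/0.6030 = 4.4776
Critical value: t_{0.025,10} = ±2.228
p-value ≈ 0.0012
Decision: reject H₀

Answer: t = 4.4776, reject H₀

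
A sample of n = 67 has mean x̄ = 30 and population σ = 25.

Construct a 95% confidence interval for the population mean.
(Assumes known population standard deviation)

Answer: (24.0138, 35.9862)

Derivation:
Confidence level: 95%, α = 0.05
z_0.025 = 1.960
SE = σ/√n = 25/√67 = 3.0542
Margin of error = 1.960 × 3.0542 = 5.9862
CI: x̄ ± margin = 30 ± 5.9862
CI: (24.0138, 35.9862)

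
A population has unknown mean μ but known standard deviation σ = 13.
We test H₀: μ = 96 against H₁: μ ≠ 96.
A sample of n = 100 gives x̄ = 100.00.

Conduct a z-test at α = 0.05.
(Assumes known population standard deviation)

Answer: z = 3.0769, reject H₀

Derivation:
Standard error: SE = σ/√n = 13/√100 = 1.3000
z-statistic: z = (x̄ - μ₀)/SE = (100.00 - 96)/1.3000 = 3.0769
Critical value: ±1.960
p-value = 0.0021
Decision: reject H₀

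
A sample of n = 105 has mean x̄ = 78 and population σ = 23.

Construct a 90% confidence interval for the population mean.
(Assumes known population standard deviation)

Confidence level: 90%, α = 0.1
z_0.05 = 1.645
SE = σ/√n = 23/√105 = 2.2446
Margin of error = 1.645 × 2.2446 = 3.6924
CI: x̄ ± margin = 78 ± 3.6924
CI: (74.3076, 81.6924)

Answer: (74.3076, 81.6924)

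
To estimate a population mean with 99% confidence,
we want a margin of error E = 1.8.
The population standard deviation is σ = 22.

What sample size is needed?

z_0.005 = 2.576
n = (z×σ/E)² = (2.576×22/1.8)²
n = 991.2702
Round up: n = 992

Answer: n = 992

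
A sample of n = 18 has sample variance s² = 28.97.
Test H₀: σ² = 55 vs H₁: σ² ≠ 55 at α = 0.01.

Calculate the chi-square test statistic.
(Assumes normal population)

df = n - 1 = 17
χ² = (n-1)s²/σ₀² = 17×28.97/55 = 8.9544
Critical values: χ²_{0.995,17} = 5.697, χ²_{0.005,17} = 35.718
Rejection region: χ² < 5.697 or χ² > 35.718
Decision: fail to reject H₀

Answer: χ² = 8.9544, fail to reject H₀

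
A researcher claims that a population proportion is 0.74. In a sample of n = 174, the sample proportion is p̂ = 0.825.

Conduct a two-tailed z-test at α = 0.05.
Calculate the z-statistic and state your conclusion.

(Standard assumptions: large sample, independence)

Answer: z = 2.5562, reject H₀

Derivation:
H₀: p = 0.74, H₁: p ≠ 0.74
Standard error: SE = √(p₀(1-p₀)/n) = √(0.74×0.26/174) = 0.033253
z-statistic: z = (p̂ - p₀)/SE = (0.825 - 0.74)/0.033253 = 2.5562
Critical value: z_0.025 = ±1.960
p-value = 0.0106
Decision: reject H₀ at α = 0.05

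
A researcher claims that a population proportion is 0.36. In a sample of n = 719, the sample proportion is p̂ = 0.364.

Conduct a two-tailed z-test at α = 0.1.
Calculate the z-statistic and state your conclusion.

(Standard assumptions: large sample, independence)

Answer: z = 0.2235, fail to reject H₀

Derivation:
H₀: p = 0.36, H₁: p ≠ 0.36
Standard error: SE = √(p₀(1-p₀)/n) = √(0.36×0.64/719) = 0.017901
z-statistic: z = (p̂ - p₀)/SE = (0.364 - 0.36)/0.017901 = 0.2235
Critical value: z_0.05 = ±1.645
p-value = 0.8231
Decision: fail to reject H₀ at α = 0.1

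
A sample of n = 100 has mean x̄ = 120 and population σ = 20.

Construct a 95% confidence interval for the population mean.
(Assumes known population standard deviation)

Confidence level: 95%, α = 0.05
z_0.025 = 1.960
SE = σ/√n = 20/√100 = 2.0000
Margin of error = 1.960 × 2.0000 = 3.9200
CI: x̄ ± margin = 120 ± 3.9200
CI: (116.0800, 123.9200)

Answer: (116.0800, 123.9200)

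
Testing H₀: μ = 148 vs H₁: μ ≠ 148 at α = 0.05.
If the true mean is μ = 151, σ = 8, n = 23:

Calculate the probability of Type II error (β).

Answer: β ≈ 0.5641

Derivation:
SE = σ/√n = 8/√23 = 1.6681
Critical values: μ₀ ± z_0.025×SE = 148 ± 1.960×1.6681
Acceptance region: (144.7305, 151.2695)
Under H₁ (μ = 151): z_high = (151.2695 - 151)/1.6681 = 0.1616, z_low = (144.7305 - 151)/1.6681 = -3.7585
β = P(not reject | H₁) = Φ(0.1616) - Φ(-3.7585) ≈ 0.5641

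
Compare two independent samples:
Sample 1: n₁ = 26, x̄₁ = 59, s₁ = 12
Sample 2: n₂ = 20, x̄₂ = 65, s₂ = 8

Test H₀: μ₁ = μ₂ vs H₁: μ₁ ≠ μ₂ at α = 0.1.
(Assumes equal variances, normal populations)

Pooled variance: s²_p = [25×12² + 19×8²]/(44) = 109.4545
s_p = 10.4621
SE = s_p×√(1/n₁ + 1/n₂) = 10.4621×√(1/26 + 1/20) = 3.1117
t = (x̄₁ - x̄₂)/SE = (59 - 65)/3.1117 = -1.9282
df = 44, t-critical = ±1.680
Decision: reject H₀

Answer: t = -1.9282, reject H₀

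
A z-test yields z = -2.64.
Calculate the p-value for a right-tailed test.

Answer: p-value ≈ 0.9959

Derivation:
For z = -2.64:
p = P(Z > -2.64) = 1 - Φ(-2.64) = 0.9959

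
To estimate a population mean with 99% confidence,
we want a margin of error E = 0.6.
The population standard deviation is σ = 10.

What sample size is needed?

z_0.005 = 2.576
n = (z×σ/E)² = (2.576×10/0.6)²
n = 1843.2711
Round up: n = 1844

Answer: n = 1844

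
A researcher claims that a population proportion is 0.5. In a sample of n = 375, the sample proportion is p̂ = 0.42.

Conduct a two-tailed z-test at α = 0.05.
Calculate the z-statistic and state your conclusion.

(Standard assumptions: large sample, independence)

H₀: p = 0.5, H₁: p ≠ 0.5
Standard error: SE = √(p₀(1-p₀)/n) = √(0.5×0.5/375) = 0.025820
z-statistic: z = (p̂ - p₀)/SE = (0.42 - 0.5)/0.025820 = -3.0984
Critical value: z_0.025 = ±1.960
p-value = 0.0019
Decision: reject H₀ at α = 0.05

Answer: z = -3.0984, reject H₀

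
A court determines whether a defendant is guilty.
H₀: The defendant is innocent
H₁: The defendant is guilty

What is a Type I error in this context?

Answer: Convicting an innocent person

Derivation:
Type I error (α): Rejecting H₀ when H₀ is true
Type II error (β): Failing to reject H₀ when H₁ is true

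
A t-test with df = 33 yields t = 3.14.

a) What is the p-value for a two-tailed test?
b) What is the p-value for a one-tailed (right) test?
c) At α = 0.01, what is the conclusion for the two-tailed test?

Using t-distribution with df = 33:
a) Two-tailed: p = 2×P(T > 3.14) = 0.0036
b) One-tailed: p = P(T > 3.14) = 0.0018
c) 0.0036 < 0.01, reject H₀

Answer: a) 0.0036, b) 0.0018, c) reject H₀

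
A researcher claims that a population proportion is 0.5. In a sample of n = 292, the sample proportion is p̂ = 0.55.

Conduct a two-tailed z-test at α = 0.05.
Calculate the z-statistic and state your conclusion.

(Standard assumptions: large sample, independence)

H₀: p = 0.5, H₁: p ≠ 0.5
Standard error: SE = √(p₀(1-p₀)/n) = √(0.5×0.5/292) = 0.029260
z-statistic: z = (p̂ - p₀)/SE = (0.55 - 0.5)/0.029260 = 1.7088
Critical value: z_0.025 = ±1.960
p-value = 0.0875
Decision: fail to reject H₀ at α = 0.05

Answer: z = 1.7088, fail to reject H₀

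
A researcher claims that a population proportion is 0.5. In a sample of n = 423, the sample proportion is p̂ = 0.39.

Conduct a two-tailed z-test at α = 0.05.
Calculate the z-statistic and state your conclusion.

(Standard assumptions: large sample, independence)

H₀: p = 0.5, H₁: p ≠ 0.5
Standard error: SE = √(p₀(1-p₀)/n) = √(0.5×0.5/423) = 0.024311
z-statistic: z = (p̂ - p₀)/SE = (0.39 - 0.5)/0.024311 = -4.5247
Critical value: z_0.025 = ±1.960
p-value < 0.0001
Decision: reject H₀ at α = 0.05

Answer: z = -4.5247, reject H₀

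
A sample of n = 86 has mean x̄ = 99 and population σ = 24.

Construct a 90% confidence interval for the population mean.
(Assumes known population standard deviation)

Confidence level: 90%, α = 0.1
z_0.05 = 1.645
SE = σ/√n = 24/√86 = 2.5880
Margin of error = 1.645 × 2.5880 = 4.2573
CI: x̄ ± margin = 99 ± 4.2573
CI: (94.7427, 103.2573)

Answer: (94.7427, 103.2573)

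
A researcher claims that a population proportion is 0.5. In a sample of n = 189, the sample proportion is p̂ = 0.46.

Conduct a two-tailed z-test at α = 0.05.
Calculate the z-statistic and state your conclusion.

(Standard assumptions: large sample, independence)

Answer: z = -1.0998, fail to reject H₀

Derivation:
H₀: p = 0.5, H₁: p ≠ 0.5
Standard error: SE = √(p₀(1-p₀)/n) = √(0.5×0.5/189) = 0.036370
z-statistic: z = (p̂ - p₀)/SE = (0.46 - 0.5)/0.036370 = -1.0998
Critical value: z_0.025 = ±1.960
p-value = 0.2714
Decision: fail to reject H₀ at α = 0.05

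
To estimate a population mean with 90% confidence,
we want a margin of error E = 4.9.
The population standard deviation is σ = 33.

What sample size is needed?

z_0.05 = 1.645
n = (z×σ/E)² = (1.645×33/4.9)²
n = 122.7347
Round up: n = 123

Answer: n = 123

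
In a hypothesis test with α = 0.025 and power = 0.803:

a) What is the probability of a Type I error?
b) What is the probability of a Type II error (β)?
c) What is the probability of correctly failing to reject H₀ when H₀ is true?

Answer: a) 0.025, b) 0.197, c) 0.975

Derivation:
a) Type I error probability = α = 0.025
b) Power = P(reject H₀ | H₁ true) = 1 - β = 0.803, so Type II error probability = β = 1 - Power = 0.197
c) P(fail to reject H₀ | H₀ true) = 1 - α = 0.975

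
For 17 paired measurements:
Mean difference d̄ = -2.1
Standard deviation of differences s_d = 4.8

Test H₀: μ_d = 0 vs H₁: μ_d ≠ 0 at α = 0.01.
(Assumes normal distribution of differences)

Answer: t = -1.8038, fail to reject H₀

Derivation:
df = n - 1 = 16
SE = s_d/√n = 4.8/√17 = 1.1642
t = d̄/SE = -2.1/1.1642 = -1.8038
Critical value: t_{0.005,16} = ±2.921
p-value ≈ 0.0901
Decision: fail to reject H₀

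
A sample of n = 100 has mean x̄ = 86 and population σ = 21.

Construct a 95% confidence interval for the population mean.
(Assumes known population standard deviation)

Confidence level: 95%, α = 0.05
z_0.025 = 1.960
SE = σ/√n = 21/√100 = 2.1000
Margin of error = 1.960 × 2.1000 = 4.1160
CI: x̄ ± margin = 86 ± 4.1160
CI: (81.8840, 90.1160)

Answer: (81.8840, 90.1160)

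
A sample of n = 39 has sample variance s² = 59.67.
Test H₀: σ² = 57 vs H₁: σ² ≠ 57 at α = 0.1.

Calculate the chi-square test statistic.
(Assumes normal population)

df = n - 1 = 38
χ² = (n-1)s²/σ₀² = 38×59.67/57 = 39.7800
Critical values: χ²_{0.95,38} = 24.884, χ²_{0.05,38} = 53.384
Rejection region: χ² < 24.884 or χ² > 53.384
Decision: fail to reject H₀

Answer: χ² = 39.7800, fail to reject H₀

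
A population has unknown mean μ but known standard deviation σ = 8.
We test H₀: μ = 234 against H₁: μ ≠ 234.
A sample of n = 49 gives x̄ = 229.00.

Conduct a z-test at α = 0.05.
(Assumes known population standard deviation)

Answer: z = -4.3748, reject H₀

Derivation:
Standard error: SE = σ/√n = 8/√49 = 1.1429
z-statistic: z = (x̄ - μ₀)/SE = (229.00 - 234)/1.1429 = -4.3748
Critical value: ±1.960
p-value < 0.0001
Decision: reject H₀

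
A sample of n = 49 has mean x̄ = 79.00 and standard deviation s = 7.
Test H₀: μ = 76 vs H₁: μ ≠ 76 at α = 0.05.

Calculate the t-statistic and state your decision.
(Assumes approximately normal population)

df = n - 1 = 48
SE = s/√n = 7/√49 = 1.0000
t = (x̄ - μ₀)/SE = (79.00 - 76)/1.0000 = 3.0000
Critical value: t_{0.025,48} = ±2.011
p-value ≈ 0.0043
Decision: reject H₀

Answer: t = 3.0000, reject H₀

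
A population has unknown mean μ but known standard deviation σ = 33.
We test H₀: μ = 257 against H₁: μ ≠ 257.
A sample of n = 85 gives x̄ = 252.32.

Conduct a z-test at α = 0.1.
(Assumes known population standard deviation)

Standard error: SE = σ/√n = 33/√85 = 3.5794
z-statistic: z = (x̄ - μ₀)/SE = (252.32 - 257)/3.5794 = -1.3075
Critical value: ±1.645
p-value = 0.1910
Decision: fail to reject H₀

Answer: z = -1.3075, fail to reject H₀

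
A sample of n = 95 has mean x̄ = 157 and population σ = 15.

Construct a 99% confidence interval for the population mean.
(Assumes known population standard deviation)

Answer: (153.0355, 160.9645)

Derivation:
Confidence level: 99%, α = 0.01
z_0.005 = 2.576
SE = σ/√n = 15/√95 = 1.5390
Margin of error = 2.576 × 1.5390 = 3.9645
CI: x̄ ± margin = 157 ± 3.9645
CI: (153.0355, 160.9645)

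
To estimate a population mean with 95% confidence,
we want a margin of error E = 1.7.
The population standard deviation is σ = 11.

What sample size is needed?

z_0.025 = 1.960
n = (z×σ/E)² = (1.960×11/1.7)²
n = 160.8421
Round up: n = 161

Answer: n = 161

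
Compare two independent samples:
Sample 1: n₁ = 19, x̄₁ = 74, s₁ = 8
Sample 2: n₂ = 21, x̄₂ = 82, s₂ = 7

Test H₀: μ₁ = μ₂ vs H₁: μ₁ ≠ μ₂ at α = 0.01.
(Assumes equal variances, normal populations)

Answer: t = -3.3733, reject H₀

Derivation:
Pooled variance: s²_p = [18×8² + 20×7²]/(38) = 56.1053
s_p = 7.4903
SE = s_p×√(1/n₁ + 1/n₂) = 7.4903×√(1/19 + 1/21) = 2.3716
t = (x̄₁ - x̄₂)/SE = (74 - 82)/2.3716 = -3.3733
df = 38, t-critical = ±2.712
Decision: reject H₀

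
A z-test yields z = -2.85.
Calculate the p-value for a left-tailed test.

For z = -2.85:
p = P(Z < -2.85) = Φ(-2.85) = 0.0022

Answer: p-value ≈ 0.0022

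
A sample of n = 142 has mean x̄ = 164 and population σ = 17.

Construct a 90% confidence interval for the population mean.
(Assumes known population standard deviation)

Confidence level: 90%, α = 0.1
z_0.05 = 1.645
SE = σ/√n = 17/√142 = 1.4266
Margin of error = 1.645 × 1.4266 = 2.3468
CI: x̄ ± margin = 164 ± 2.3468
CI: (161.6532, 166.3468)

Answer: (161.6532, 166.3468)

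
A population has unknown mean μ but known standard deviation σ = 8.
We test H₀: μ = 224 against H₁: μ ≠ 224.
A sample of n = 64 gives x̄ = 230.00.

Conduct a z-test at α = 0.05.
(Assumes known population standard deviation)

Answer: z = 6.0000, reject H₀

Derivation:
Standard error: SE = σ/√n = 8/√64 = 1.0000
z-statistic: z = (x̄ - μ₀)/SE = (230.00 - 224)/1.0000 = 6.0000
Critical value: ±1.960
p-value < 0.0001
Decision: reject H₀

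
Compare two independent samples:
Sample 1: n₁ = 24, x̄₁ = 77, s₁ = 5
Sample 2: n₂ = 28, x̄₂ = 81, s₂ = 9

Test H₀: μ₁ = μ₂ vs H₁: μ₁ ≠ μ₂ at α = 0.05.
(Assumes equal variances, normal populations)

Answer: t = -1.9347, fail to reject H₀

Derivation:
Pooled variance: s²_p = [23×5² + 27×9²]/(50) = 55.2400
s_p = 7.4324
SE = s_p×√(1/n₁ + 1/n₂) = 7.4324×√(1/24 + 1/28) = 2.0675
t = (x̄₁ - x̄₂)/SE = (77 - 81)/2.0675 = -1.9347
df = 50, t-critical = ±2.009
Decision: fail to reject H₀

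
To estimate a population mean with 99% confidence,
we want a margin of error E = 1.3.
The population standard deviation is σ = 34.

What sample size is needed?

Answer: n = 4540

Derivation:
z_0.005 = 2.576
n = (z×σ/E)² = (2.576×34/1.3)²
n = 4539.0278
Round up: n = 4540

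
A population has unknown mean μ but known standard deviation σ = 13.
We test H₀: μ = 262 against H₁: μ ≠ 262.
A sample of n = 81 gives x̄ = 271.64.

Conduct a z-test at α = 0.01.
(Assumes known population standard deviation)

Standard error: SE = σ/√n = 13/√81 = 1.4444
z-statistic: z = (x̄ - μ₀)/SE = (271.64 - 262)/1.4444 = 6.6741
Critical value: ±2.576
p-value < 0.0001
Decision: reject H₀

Answer: z = 6.6741, reject H₀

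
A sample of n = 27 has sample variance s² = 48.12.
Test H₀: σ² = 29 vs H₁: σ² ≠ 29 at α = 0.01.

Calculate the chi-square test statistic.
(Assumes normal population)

Answer: χ² = 43.1421, fail to reject H₀

Derivation:
df = n - 1 = 26
χ² = (n-1)s²/σ₀² = 26×48.12/29 = 43.1421
Critical values: χ²_{0.995,26} = 11.160, χ²_{0.005,26} = 48.290
Rejection region: χ² < 11.160 or χ² > 48.290
Decision: fail to reject H₀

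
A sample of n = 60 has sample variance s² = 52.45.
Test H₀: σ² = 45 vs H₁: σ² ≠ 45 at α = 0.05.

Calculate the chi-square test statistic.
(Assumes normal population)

Answer: χ² = 68.7678, fail to reject H₀

Derivation:
df = n - 1 = 59
χ² = (n-1)s²/σ₀² = 59×52.45/45 = 68.7678
Critical values: χ²_{0.975,59} = 39.662, χ²_{0.025,59} = 82.117
Rejection region: χ² < 39.662 or χ² > 82.117
Decision: fail to reject H₀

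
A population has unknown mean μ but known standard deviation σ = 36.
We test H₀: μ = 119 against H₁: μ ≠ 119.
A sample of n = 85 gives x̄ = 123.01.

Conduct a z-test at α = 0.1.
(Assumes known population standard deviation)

Answer: z = 1.0270, fail to reject H₀

Derivation:
Standard error: SE = σ/√n = 36/√85 = 3.9047
z-statistic: z = (x̄ - μ₀)/SE = (123.01 - 119)/3.9047 = 1.0270
Critical value: ±1.645
p-value = 0.3044
Decision: fail to reject H₀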